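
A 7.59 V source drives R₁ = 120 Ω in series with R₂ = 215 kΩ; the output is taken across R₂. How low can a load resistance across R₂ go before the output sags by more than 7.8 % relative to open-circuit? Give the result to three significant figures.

R_L(min) ≈ 1.42 kΩ

Output resistance R_th = R₁‖R₂ = (120 × 215000)/215100 = 119.9 Ω.
The fractional drop is R_th/(R_th + R_L); requiring this ≤ 0.0780 gives R_L ≥ R_th(1/0.0780 − 1) = 119.9 × 11.82 = 1.42 kΩ.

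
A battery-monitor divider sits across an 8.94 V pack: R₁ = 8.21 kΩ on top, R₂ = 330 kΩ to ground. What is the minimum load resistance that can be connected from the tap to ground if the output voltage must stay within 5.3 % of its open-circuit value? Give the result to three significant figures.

Output resistance R_th = R₁‖R₂ = (8.21 × 330)/338.2 = 8.011 kΩ.
The fractional drop is R_th/(R_th + R_L); requiring this ≤ 0.0530 gives R_L ≥ R_th(1/0.0530 − 1) = 8.011 × 17.87 = 143 kΩ.

R_L(min) ≈ 143 kΩ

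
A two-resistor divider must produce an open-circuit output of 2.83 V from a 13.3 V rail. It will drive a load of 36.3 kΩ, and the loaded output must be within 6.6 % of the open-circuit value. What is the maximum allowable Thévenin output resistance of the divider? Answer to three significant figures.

Loading drop = R_th/(R_th + R_L) ≤ 0.0660, so R_th ≤ R_L · ε/(1−ε) = 36.3 kΩ × 0.0660/0.9340 = 2.57 kΩ.

R_th ≤ 2.57 kΩ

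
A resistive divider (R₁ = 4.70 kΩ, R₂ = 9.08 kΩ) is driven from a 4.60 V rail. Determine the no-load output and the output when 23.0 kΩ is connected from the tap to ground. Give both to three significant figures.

Open-circuit: V = 4.60 × 9.08/(4.70 + 9.08) = 3.03 V.
With the load, R₂ becomes R₂‖R_L = 6.510 kΩ, so V = 4.60 × 6.510/11.21 = 2.67 V.

Unloaded: 3.03 V; loaded: 2.67 V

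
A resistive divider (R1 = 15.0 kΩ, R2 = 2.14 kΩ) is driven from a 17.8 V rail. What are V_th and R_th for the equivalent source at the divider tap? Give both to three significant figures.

V_th = 2.22 V, R_th = 1.87 kΩ

V_th is the open-circuit tap voltage: 17.8 × 2.14/(15.0 + 2.14) = 2.22 V.
With the supply zeroed, R1 and R2 appear in parallel from the tap: R_th = R1‖R2 = (15.0 × 2.14)/17.14 = 1.87 kΩ.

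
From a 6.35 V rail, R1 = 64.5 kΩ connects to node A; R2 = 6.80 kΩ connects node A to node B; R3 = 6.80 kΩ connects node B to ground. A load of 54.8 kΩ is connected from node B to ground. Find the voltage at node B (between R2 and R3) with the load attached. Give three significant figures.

At node B, R3 is in parallel with the load: R3‖R_L = 6.049 kΩ.
Below node A the resistance is R2 + (R3‖R_L) = 12.85 kΩ, so V_A = 6.35 × 12.85/77.35 = 1.055 V.
Then V_B = V_A × (R3‖R_L)/(R2 + R3‖R_L) = 1.055 × 6.049/12.85 = 0.497 V.

V ≈ 0.497 V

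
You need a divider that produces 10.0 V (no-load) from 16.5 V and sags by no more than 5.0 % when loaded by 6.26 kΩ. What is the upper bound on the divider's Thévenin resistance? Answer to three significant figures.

Loading drop = R_th/(R_th + R_L) ≤ 0.0500, so R_th ≤ R_L · ε/(1−ε) = 6.26 kΩ × 0.0500/0.9500 = 329 Ω.

R_th ≤ 329 Ω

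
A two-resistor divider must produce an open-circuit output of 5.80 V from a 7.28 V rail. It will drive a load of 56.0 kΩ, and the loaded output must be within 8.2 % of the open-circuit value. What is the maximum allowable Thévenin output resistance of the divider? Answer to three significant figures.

Loading drop = R_th/(R_th + R_L) ≤ 0.0820, so R_th ≤ R_L · ε/(1−ε) = 56.0 kΩ × 0.0820/0.9180 = 5.00 kΩ.
(Any R1, R2 with R2/(R1+R2) = 0.797 and R1‖R2 ≤ 5.00 kΩ will meet the spec.)

R_th ≤ 5.00 kΩ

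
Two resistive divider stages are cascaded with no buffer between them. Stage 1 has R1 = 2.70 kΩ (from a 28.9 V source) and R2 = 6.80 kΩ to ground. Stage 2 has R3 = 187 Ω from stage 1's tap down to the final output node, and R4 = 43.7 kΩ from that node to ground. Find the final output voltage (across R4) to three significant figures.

Stage 2 presents R3+R4 = 43890 Ω as a load on stage 1's tap.
Stage 1's lower leg becomes R2‖(R3+R4) = 5888 Ω, so V_mid = 28.9 × 5888/8588 = 19.81 V.
Stage 2 is itself unloaded: V_out = V_mid × R4/(R3+R4) = 19.81 × 43700/43890 = 19.7 V.

V_out ≈ 19.7 V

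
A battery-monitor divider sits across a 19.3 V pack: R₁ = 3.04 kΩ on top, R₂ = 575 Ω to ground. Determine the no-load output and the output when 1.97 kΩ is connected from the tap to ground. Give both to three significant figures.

Unloaded: 3.07 V; loaded: 2.46 V

Open-circuit: V = 19.3 × 575/(3040 + 575) = 3.07 V.
With the load, R₂ becomes R₂‖R_L = 445.1 Ω, so V = 19.3 × 445.1/3485 = 2.46 V.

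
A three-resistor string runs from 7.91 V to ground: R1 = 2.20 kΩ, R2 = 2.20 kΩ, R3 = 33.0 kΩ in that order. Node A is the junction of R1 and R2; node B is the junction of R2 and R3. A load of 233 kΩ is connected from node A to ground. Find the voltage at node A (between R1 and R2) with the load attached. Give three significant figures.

V ≈ 7.38 V

Below node A the series string R2+R3 = 35.20 kΩ sits in parallel with the 233 kΩ load: 30.58 kΩ.
V_A = 7.91 × 30.58/(2.20 + 30.58) = 7.38 V.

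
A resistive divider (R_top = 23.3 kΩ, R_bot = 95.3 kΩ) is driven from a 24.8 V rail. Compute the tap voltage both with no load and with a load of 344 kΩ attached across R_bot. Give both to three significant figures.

Open-circuit: V = 24.8 × 95.3/(23.3 + 95.3) = 19.9 V.
With the load, R_bot becomes R_bot‖R_L = 74.63 kΩ, so V = 24.8 × 74.63/97.93 = 18.9 V.

Unloaded: 19.9 V; loaded: 18.9 V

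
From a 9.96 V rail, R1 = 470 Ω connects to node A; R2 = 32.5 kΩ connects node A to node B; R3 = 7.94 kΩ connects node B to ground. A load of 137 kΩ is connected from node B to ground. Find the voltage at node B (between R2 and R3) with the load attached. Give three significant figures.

At node B, R3 is in parallel with the load: R3‖R_L = 7505 Ω.
Below node A the resistance is R2 + (R3‖R_L) = 40010 Ω, so V_A = 9.96 × 40010/40480 = 9.844 V.
Then V_B = V_A × (R3‖R_L)/(R2 + R3‖R_L) = 9.844 × 7505/40010 = 1.85 V.

V ≈ 1.85 V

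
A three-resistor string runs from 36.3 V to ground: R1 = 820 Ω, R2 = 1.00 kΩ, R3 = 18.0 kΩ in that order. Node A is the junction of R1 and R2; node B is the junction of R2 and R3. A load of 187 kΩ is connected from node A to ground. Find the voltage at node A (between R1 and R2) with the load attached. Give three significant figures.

V ≈ 34.7 V

Below node A the series string R2+R3 = 19000 Ω sits in parallel with the 187000 Ω load: 17250 Ω.
V_A = 36.3 × 17250/(820 + 17250) = 34.7 V.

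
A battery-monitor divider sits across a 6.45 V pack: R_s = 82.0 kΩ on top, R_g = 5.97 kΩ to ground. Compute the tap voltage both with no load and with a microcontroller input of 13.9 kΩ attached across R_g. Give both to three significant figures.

Open-circuit: V = 6.45 × 5.97/(82.0 + 5.97) = 0.438 V.
With the load, R_g becomes R_g‖R_L = 4.176 kΩ, so V = 6.45 × 4.176/86.18 = 0.313 V.

Unloaded: 0.438 V; loaded: 0.313 V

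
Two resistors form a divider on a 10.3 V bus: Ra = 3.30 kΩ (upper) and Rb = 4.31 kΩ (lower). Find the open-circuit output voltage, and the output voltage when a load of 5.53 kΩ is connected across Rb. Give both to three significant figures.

Unloaded: 5.83 V; loaded: 4.36 V

Open-circuit: V = 10.3 × 4.31/(3.30 + 4.31) = 5.83 V.
With the load, Rb becomes Rb‖R_L = 2.422 kΩ, so V = 10.3 × 2.422/5.722 = 4.36 V.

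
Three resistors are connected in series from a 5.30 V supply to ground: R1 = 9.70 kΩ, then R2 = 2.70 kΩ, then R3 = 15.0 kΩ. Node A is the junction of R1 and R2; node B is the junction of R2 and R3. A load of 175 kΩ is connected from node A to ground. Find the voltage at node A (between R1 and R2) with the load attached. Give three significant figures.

Below node A the series string R2+R3 = 17.70 kΩ sits in parallel with the 175 kΩ load: 16.07 kΩ.
V_A = 5.30 × 16.07/(9.70 + 16.07) = 3.31 V.

V ≈ 3.31 V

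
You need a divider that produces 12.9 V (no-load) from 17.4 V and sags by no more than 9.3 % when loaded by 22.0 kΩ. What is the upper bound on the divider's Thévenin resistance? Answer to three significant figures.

R_th ≤ 2.26 kΩ

Loading drop = R_th/(R_th + R_L) ≤ 0.0930, so R_th ≤ R_L · ε/(1−ε) = 22.0 kΩ × 0.0930/0.9070 = 2.26 kΩ.
(Any R1, R2 with R2/(R1+R2) = 0.741 and R1‖R2 ≤ 2.26 kΩ will meet the spec.)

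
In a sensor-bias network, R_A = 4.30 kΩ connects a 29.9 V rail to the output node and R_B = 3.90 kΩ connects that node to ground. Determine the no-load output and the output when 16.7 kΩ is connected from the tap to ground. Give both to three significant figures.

Open-circuit: V = 29.9 × 3.90/(4.30 + 3.90) = 14.2 V.
With the load, R_B becomes R_B‖R_L = 3.162 kΩ, so V = 29.9 × 3.162/7.462 = 12.7 V.

Unloaded: 14.2 V; loaded: 12.7 V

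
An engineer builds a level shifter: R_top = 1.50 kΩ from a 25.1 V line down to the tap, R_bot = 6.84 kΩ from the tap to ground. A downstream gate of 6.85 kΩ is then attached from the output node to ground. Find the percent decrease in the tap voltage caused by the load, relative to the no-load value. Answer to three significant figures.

The divider's output (Thévenin) resistance is R_top‖R_bot = 1.230 kΩ.
Fractional drop under load = R_th/(R_th + R_L) = 1.230 / (1.230 + 6.85) = 0.1523.
So the output falls by 15.2 %.

15.2 %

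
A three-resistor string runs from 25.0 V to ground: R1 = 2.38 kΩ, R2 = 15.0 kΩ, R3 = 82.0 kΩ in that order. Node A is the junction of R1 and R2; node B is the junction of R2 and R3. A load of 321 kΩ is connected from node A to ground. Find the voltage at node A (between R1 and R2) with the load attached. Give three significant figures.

Below node A the series string R2+R3 = 97.00 kΩ sits in parallel with the 321 kΩ load: 74.49 kΩ.
V_A = 25.0 × 74.49/(2.38 + 74.49) = 24.2 V.

V ≈ 24.2 V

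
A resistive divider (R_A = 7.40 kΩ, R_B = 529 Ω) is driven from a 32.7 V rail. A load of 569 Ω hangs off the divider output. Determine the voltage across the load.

V_out ≈ 1.17 V

The load sits in parallel with R_B: R_B‖R_L = (529 × 569) / (529 + 569) = 274.1 Ω.
V_out = 32.7 × 274.1 / (7400 + 274.1) = 32.7 × 274.1/7674 = 1.17 V.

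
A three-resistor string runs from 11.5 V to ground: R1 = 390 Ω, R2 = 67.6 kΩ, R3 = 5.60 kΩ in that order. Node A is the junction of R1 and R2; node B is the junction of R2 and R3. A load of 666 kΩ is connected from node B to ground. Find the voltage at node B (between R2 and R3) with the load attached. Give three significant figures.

At node B, R3 is in parallel with the load: R3‖R_L = 5553 Ω.
Below node A the resistance is R2 + (R3‖R_L) = 73150 Ω, so V_A = 11.5 × 73150/73540 = 11.44 V.
Then V_B = V_A × (R3‖R_L)/(R2 + R3‖R_L) = 11.44 × 5553/73150 = 0.868 V.

V ≈ 0.868 V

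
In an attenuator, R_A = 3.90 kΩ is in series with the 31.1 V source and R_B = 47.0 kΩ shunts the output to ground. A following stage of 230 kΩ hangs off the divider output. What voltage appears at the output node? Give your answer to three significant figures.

The load sits in parallel with R_B: R_B‖R_L = (47.0 × 230) / (47.0 + 230) = 39.03 kΩ.
V_out = 31.1 × 39.03 / (3.90 + 39.03) = 31.1 × 39.03/42.93 = 28.3 V.

V_out ≈ 28.3 V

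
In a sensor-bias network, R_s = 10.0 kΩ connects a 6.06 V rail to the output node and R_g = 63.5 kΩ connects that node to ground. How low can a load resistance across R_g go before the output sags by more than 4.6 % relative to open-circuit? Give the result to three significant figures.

R_L(min) ≈ 179 kΩ

Output resistance R_th = R_s‖R_g = (10.0 × 63.5)/73.50 = 8.639 kΩ.
The fractional drop is R_th/(R_th + R_L); requiring this ≤ 0.0460 gives R_L ≥ R_th(1/0.0460 − 1) = 8.639 × 20.74 = 179 kΩ.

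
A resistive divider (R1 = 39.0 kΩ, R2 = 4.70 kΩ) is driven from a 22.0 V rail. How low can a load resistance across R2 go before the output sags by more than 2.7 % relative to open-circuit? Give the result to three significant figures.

Output resistance R_th = R1‖R2 = (39.0 × 4.70)/43.70 = 4.195 kΩ.
The fractional drop is R_th/(R_th + R_L); requiring this ≤ 0.0270 gives R_L ≥ R_th(1/0.0270 − 1) = 4.195 × 36.04 = 151 kΩ.

R_L(min) ≈ 151 kΩ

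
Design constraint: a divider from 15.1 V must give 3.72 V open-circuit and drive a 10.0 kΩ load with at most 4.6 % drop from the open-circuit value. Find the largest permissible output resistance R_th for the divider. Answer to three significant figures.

R_th ≤ 482 Ω

Loading drop = R_th/(R_th + R_L) ≤ 0.0460, so R_th ≤ R_L · ε/(1−ε) = 10.0 kΩ × 0.0460/0.9540 = 482 Ω.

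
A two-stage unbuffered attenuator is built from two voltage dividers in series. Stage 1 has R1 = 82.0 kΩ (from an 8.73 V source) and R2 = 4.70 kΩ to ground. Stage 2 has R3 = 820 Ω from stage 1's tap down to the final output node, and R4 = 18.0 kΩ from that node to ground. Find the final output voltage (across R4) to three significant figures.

Stage 2 presents R3+R4 = 18820 Ω as a load on stage 1's tap.
Stage 1's lower leg becomes R2‖(R3+R4) = 3761 Ω, so V_mid = 8.73 × 3761/85760 = 0.3828 V.
Stage 2 is itself unloaded: V_out = V_mid × R4/(R3+R4) = 0.3828 × 18000/18820 = 0.366 V.

V_out ≈ 0.366 V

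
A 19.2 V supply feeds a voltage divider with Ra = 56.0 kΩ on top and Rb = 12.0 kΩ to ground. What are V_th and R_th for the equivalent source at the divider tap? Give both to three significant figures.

V_th is the open-circuit tap voltage: 19.2 × 12.0/(56.0 + 12.0) = 3.39 V.
With the supply zeroed, Ra and Rb appear in parallel from the tap: R_th = Ra‖Rb = (56.0 × 12.0)/68.00 = 9.88 kΩ.

V_th = 3.39 V, R_th = 9.88 kΩ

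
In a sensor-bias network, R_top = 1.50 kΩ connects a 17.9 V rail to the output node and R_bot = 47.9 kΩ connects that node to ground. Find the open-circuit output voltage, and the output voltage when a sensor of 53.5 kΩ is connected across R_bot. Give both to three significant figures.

Open-circuit: V = 17.9 × 47.9/(1.50 + 47.9) = 17.4 V.
With the load, R_bot becomes R_bot‖R_L = 25.27 kΩ, so V = 17.9 × 25.27/26.77 = 16.9 V.

Unloaded: 17.4 V; loaded: 16.9 V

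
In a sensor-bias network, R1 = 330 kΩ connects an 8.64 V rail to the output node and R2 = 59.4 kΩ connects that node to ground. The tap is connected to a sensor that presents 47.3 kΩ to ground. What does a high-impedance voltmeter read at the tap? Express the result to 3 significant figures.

V_out ≈ 0.638 V

The load sits in parallel with R2: R2‖R_L = (59.4 × 47.3) / (59.4 + 47.3) = 26.33 kΩ.
V_out = 8.64 × 26.33 / (330 + 26.33) = 8.64 × 26.33/356.3 = 0.638 V.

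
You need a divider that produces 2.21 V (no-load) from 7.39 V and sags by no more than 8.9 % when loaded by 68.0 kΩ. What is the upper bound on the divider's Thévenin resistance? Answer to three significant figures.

Loading drop = R_th/(R_th + R_L) ≤ 0.0890, so R_th ≤ R_L · ε/(1−ε) = 68.0 kΩ × 0.0890/0.9110 = 6.64 kΩ.
(Any R1, R2 with R2/(R1+R2) = 0.299 and R1‖R2 ≤ 6.64 kΩ will meet the spec.)

R_th ≤ 6.64 kΩ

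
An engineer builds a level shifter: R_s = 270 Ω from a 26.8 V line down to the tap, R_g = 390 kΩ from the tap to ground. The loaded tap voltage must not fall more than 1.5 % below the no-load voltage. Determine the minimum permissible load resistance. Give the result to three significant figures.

Output resistance R_th = R_s‖R_g = (270 × 390000)/390300 = 269.8 Ω.
The fractional drop is R_th/(R_th + R_L); requiring this ≤ 0.0150 gives R_L ≥ R_th(1/0.0150 − 1) = 269.8 × 65.67 = 17.7 kΩ.

R_L(min) ≈ 17.7 kΩ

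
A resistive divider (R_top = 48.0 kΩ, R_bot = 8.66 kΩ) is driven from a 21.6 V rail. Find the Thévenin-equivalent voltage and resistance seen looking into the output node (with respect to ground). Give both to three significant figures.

V_th = 3.30 V, R_th = 7.34 kΩ

V_th is the open-circuit tap voltage: 21.6 × 8.66/(48.0 + 8.66) = 3.30 V.
With the supply zeroed, R_top and R_bot appear in parallel from the tap: R_th = R_top‖R_bot = (48.0 × 8.66)/56.66 = 7.34 kΩ.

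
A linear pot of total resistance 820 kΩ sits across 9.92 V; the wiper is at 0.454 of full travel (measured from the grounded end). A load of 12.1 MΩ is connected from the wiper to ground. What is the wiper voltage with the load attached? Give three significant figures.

The wiper splits the pot into (1−α)R = 447.7 kΩ above and αR = 372.3 kΩ below.
Lower section ‖ load = 361.2 kΩ.
V_wiper = 9.92 × 361.2/(447.7 + 361.2) = 4.43 V.

V ≈ 4.43 V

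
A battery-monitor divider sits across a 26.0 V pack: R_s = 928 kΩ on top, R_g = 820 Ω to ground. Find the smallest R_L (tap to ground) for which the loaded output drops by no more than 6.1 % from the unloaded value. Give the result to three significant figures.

Output resistance R_th = R_s‖R_g = (928000 × 820)/928800 = 819.3 Ω.
The fractional drop is R_th/(R_th + R_L); requiring this ≤ 0.0610 gives R_L ≥ R_th(1/0.0610 − 1) = 819.3 × 15.39 = 12.6 kΩ.

R_L(min) ≈ 12.6 kΩ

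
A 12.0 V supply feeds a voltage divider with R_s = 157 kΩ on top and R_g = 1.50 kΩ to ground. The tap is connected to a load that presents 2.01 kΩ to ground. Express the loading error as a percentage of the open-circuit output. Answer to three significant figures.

Unloaded V = 12.0 × 1.50/158.5 = 0.1136 V.
Loaded: R_g‖R_L = 0.8590 kΩ, giving V = 12.0 × 0.8590/157.9 = 0.06530 V.
Drop = (0.1136 − 0.06530) / 0.1136 = 42.5 %.

42.5 %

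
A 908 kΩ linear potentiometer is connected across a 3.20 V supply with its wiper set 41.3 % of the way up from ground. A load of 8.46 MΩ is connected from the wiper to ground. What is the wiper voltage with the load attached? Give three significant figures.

V ≈ 1.29 V

The wiper splits the pot into (1−α)R = 533.0 kΩ above and αR = 375.0 kΩ below.
Lower section ‖ load = 359.1 kΩ.
V_wiper = 3.20 × 359.1/(533.0 + 359.1) = 1.29 V.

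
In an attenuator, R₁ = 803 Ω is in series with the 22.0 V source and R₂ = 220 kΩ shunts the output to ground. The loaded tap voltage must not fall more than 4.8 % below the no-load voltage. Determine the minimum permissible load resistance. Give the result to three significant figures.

Output resistance R_th = R₁‖R₂ = (803 × 220000)/220800 = 800.1 Ω.
The fractional drop is R_th/(R_th + R_L); requiring this ≤ 0.0480 gives R_L ≥ R_th(1/0.0480 − 1) = 800.1 × 19.83 = 15.9 kΩ.

R_L(min) ≈ 15.9 kΩ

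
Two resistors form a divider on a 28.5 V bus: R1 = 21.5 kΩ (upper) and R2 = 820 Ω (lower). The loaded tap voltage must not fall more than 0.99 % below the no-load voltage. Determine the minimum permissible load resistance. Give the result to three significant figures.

Output resistance R_th = R1‖R2 = (21500 × 820)/22320 = 789.9 Ω.
The fractional drop is R_th/(R_th + R_L); requiring this ≤ 0.00990 gives R_L ≥ R_th(1/0.00990 − 1) = 789.9 × 100.0 = 79.0 kΩ.

R_L(min) ≈ 79.0 kΩ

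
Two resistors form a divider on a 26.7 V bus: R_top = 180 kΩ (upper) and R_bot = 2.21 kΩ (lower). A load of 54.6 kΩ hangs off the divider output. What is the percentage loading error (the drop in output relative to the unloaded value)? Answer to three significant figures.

3.84 %

The divider's output (Thévenin) resistance is R_top‖R_bot = 2.183 kΩ.
Fractional drop under load = R_th/(R_th + R_L) = 2.183 / (2.183 + 54.6) = 0.03845.
So the output falls by 3.84 %.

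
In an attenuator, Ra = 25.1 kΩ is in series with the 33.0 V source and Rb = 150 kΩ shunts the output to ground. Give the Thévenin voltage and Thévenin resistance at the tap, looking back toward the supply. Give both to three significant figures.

V_th is the open-circuit tap voltage: 33.0 × 150/(25.1 + 150) = 28.3 V.
With the supply zeroed, Ra and Rb appear in parallel from the tap: R_th = Ra‖Rb = (25.1 × 150)/175.1 = 21.5 kΩ.

V_th = 28.3 V, R_th = 21.5 kΩ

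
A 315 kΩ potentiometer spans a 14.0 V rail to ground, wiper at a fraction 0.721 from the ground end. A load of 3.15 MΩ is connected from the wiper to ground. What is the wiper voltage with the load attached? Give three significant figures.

The wiper splits the pot into (1−α)R = 87.89 kΩ above and αR = 227.1 kΩ below.
Lower section ‖ load = 211.8 kΩ.
V_wiper = 14.0 × 211.8/(87.89 + 211.8) = 9.89 V.

V ≈ 9.89 V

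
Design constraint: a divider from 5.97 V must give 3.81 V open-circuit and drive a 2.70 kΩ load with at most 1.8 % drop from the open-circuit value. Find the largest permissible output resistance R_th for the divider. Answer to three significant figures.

R_th ≤ 49.5 Ω

Loading drop = R_th/(R_th + R_L) ≤ 0.0180, so R_th ≤ R_L · ε/(1−ε) = 2.70 kΩ × 0.0180/0.9820 = 49.5 Ω.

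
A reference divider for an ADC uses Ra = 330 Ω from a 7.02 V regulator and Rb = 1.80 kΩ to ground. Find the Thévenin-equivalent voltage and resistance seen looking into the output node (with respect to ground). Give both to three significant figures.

V_th is the open-circuit tap voltage: 7.02 × 1800/(330 + 1800) = 5.93 V.
With the supply zeroed, Ra and Rb appear in parallel from the tap: R_th = Ra‖Rb = (330 × 1800)/2130 = 279 Ω.

V_th = 5.93 V, R_th = 279 Ω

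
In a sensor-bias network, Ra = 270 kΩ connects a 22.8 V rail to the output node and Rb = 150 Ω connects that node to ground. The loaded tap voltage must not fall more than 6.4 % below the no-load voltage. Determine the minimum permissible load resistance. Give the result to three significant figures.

Output resistance R_th = Ra‖Rb = (270000 × 150)/270200 = 149.9 Ω.
The fractional drop is R_th/(R_th + R_L); requiring this ≤ 0.0640 gives R_L ≥ R_th(1/0.0640 − 1) = 149.9 × 14.62 = 2.19 kΩ.

R_L(min) ≈ 2.19 kΩ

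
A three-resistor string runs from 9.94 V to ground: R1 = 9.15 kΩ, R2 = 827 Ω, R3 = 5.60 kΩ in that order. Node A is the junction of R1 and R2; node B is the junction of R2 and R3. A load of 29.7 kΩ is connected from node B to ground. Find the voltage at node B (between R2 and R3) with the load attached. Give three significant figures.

V ≈ 3.19 V

At node B, R3 is in parallel with the load: R3‖R_L = 4712 Ω.
Below node A the resistance is R2 + (R3‖R_L) = 5539 Ω, so V_A = 9.94 × 5539/14690 = 3.748 V.
Then V_B = V_A × (R3‖R_L)/(R2 + R3‖R_L) = 3.748 × 4712/5539 = 3.19 V.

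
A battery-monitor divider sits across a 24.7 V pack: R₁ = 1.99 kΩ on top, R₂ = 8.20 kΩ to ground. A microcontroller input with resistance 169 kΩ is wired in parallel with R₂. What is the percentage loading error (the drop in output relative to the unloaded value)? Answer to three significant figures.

0.939 %

The divider's output (Thévenin) resistance is R₁‖R₂ = 1.601 kΩ.
Fractional drop under load = R_th/(R_th + R_L) = 1.601 / (1.601 + 169) = 0.009387.
So the output falls by 0.939 %.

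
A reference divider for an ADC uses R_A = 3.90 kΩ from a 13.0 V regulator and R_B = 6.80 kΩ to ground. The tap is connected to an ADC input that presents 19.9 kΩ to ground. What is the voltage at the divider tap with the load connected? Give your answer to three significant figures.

V_out ≈ 7.35 V

The load sits in parallel with R_B: R_B‖R_L = (6.80 × 19.9) / (6.80 + 19.9) = 5.068 kΩ.
V_out = 13.0 × 5.068 / (3.90 + 5.068) = 13.0 × 5.068/8.968 = 7.35 V.
(Unloaded it would have been 8.26 V.)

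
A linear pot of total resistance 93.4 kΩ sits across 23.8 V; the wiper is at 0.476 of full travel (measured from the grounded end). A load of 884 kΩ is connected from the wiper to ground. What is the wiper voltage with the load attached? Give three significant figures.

V ≈ 11.0 V

The wiper splits the pot into (1−α)R = 48.94 kΩ above and αR = 44.46 kΩ below.
Lower section ‖ load = 42.33 kΩ.
V_wiper = 23.8 × 42.33/(48.94 + 42.33) = 11.0 V.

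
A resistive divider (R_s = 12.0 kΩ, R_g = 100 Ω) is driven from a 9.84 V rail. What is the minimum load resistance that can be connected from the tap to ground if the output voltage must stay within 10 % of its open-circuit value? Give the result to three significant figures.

Output resistance R_th = R_s‖R_g = (12000 × 100)/12100 = 99.17 Ω.
The fractional drop is R_th/(R_th + R_L); requiring this ≤ 0.100 gives R_L ≥ R_th(1/0.100 − 1) = 99.17 × 9.000 = 893 Ω.

R_L(min) ≈ 893 Ω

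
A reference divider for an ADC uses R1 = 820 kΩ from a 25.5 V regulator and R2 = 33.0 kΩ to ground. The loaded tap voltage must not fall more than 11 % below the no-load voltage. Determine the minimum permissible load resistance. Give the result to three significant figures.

R_L(min) ≈ 257 kΩ

Output resistance R_th = R1‖R2 = (820 × 33.0)/853.0 = 31.72 kΩ.
The fractional drop is R_th/(R_th + R_L); requiring this ≤ 0.110 gives R_L ≥ R_th(1/0.110 − 1) = 31.72 × 8.091 = 257 kΩ.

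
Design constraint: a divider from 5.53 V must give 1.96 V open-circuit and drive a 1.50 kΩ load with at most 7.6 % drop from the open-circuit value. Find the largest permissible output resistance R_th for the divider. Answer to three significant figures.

Loading drop = R_th/(R_th + R_L) ≤ 0.0760, so R_th ≤ R_L · ε/(1−ε) = 1.50 kΩ × 0.0760/0.9240 = 123 Ω.
(Any R1, R2 with R2/(R1+R2) = 0.354 and R1‖R2 ≤ 123 Ω will meet the spec.)

R_th ≤ 123 Ω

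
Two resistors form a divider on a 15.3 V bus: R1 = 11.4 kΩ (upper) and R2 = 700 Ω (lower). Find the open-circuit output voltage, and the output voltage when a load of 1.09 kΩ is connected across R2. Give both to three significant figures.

Open-circuit: V = 15.3 × 700/(11400 + 700) = 0.885 V.
With the load, R2 becomes R2‖R_L = 426.3 Ω, so V = 15.3 × 426.3/11830 = 0.551 V.

Unloaded: 0.885 V; loaded: 0.551 V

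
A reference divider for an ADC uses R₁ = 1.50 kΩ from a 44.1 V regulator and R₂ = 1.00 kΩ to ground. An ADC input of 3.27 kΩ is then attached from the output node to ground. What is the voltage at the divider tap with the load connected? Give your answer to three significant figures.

The load sits in parallel with R₂: R₂‖R_L = (1.00 × 3.27) / (1.00 + 3.27) = 0.7658 kΩ.
V_out = 44.1 × 0.7658 / (1.50 + 0.7658) = 44.1 × 0.7658/2.266 = 14.9 V.
(Unloaded it would have been 17.6 V.)

V_out ≈ 14.9 V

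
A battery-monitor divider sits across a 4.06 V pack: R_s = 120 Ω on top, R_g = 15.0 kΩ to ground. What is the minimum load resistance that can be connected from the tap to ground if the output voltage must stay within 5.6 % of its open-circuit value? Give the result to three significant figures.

Output resistance R_th = R_s‖R_g = (120 × 15000)/15120 = 119.0 Ω.
The fractional drop is R_th/(R_th + R_L); requiring this ≤ 0.0560 gives R_L ≥ R_th(1/0.0560 − 1) = 119.0 × 16.86 = 2.01 kΩ.

R_L(min) ≈ 2.01 kΩ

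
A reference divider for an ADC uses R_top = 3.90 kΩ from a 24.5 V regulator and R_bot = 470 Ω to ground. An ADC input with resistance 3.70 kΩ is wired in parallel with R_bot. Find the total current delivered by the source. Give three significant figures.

I ≈ 5.68 mA

R_bot‖R_L = 417.0 Ω, so the source sees R_top + R_bot‖R_L = 4317 Ω.
I = 24.5 V / 4317 Ω = 5.68 mA.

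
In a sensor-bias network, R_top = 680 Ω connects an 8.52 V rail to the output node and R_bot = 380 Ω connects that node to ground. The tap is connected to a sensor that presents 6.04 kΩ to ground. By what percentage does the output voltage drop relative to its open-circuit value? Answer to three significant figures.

3.88 %

The divider's output (Thévenin) resistance is R_top‖R_bot = 243.8 Ω.
Fractional drop under load = R_th/(R_th + R_L) = 243.8 / (243.8 + 6040) = 0.03879.
So the output falls by 3.88 %.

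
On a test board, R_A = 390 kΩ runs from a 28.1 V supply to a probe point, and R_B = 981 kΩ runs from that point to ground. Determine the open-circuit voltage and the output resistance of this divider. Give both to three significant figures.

V_th = 20.1 V, R_th = 279 kΩ

V_th is the open-circuit tap voltage: 28.1 × 981/(390 + 981) = 20.1 V.
With the supply zeroed, R_A and R_B appear in parallel from the tap: R_th = R_A‖R_B = (390 × 981)/1371 = 279 kΩ.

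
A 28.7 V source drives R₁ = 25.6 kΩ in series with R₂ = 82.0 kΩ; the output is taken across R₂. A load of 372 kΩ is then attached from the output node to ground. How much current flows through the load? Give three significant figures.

I_L ≈ 0.0559 mA

R₂‖R_L = 67.19 kΩ; V_out = 28.7 × 67.19/92.79 = 20.78 V.
I_L = V_out / R_L = 20.78 / 372 kΩ = 0.0559 mA.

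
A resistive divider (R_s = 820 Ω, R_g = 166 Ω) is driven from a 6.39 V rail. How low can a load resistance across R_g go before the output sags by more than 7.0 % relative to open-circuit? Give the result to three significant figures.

Output resistance R_th = R_s‖R_g = (820 × 166)/986.0 = 138.1 Ω.
The fractional drop is R_th/(R_th + R_L); requiring this ≤ 0.0700 gives R_L ≥ R_th(1/0.0700 − 1) = 138.1 × 13.29 = 1.83 kΩ.

R_L(min) ≈ 1.83 kΩ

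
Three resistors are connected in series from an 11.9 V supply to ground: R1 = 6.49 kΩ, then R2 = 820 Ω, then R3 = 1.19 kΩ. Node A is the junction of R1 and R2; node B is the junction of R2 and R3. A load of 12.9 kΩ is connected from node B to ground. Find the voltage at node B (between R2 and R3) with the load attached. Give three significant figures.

At node B, R3 is in parallel with the load: R3‖R_L = 1089 Ω.
Below node A the resistance is R2 + (R3‖R_L) = 1909 Ω, so V_A = 11.9 × 1909/8399 = 2.705 V.
Then V_B = V_A × (R3‖R_L)/(R2 + R3‖R_L) = 2.705 × 1089/1909 = 1.54 V.

V ≈ 1.54 V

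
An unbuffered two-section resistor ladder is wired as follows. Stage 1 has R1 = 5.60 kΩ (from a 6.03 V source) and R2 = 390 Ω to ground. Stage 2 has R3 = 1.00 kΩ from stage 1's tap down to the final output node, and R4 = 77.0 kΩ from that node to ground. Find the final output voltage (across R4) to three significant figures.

Stage 2 presents R3+R4 = 78000 Ω as a load on stage 1's tap.
Stage 1's lower leg becomes R2‖(R3+R4) = 388.1 Ω, so V_mid = 6.03 × 388.1/5988 = 0.3908 V.
Stage 2 is itself unloaded: V_out = V_mid × R4/(R3+R4) = 0.3908 × 77000/78000 = 0.386 V.

V_out ≈ 0.386 V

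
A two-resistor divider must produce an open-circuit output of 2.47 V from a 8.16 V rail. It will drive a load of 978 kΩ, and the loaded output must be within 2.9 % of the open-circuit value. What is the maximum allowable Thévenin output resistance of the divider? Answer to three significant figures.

Loading drop = R_th/(R_th + R_L) ≤ 0.0290, so R_th ≤ R_L · ε/(1−ε) = 978 kΩ × 0.0290/0.9710 = 29.2 kΩ.

R_th ≤ 29.2 kΩ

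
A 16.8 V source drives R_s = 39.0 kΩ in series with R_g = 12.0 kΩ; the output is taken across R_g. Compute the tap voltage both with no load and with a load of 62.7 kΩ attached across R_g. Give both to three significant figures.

Unloaded: 3.95 V; loaded: 3.45 V

Open-circuit: V = 16.8 × 12.0/(39.0 + 12.0) = 3.95 V.
With the load, R_g becomes R_g‖R_L = 10.07 kΩ, so V = 16.8 × 10.07/49.07 = 3.45 V.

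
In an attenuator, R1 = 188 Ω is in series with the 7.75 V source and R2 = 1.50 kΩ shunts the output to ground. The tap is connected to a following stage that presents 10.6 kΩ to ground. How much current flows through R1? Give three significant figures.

R2‖R_L = 1314 Ω, so the source sees R1 + R2‖R_L = 1502 Ω.
I = 7.75 V / 1502 Ω = 5.16 mA.

I ≈ 5.16 mA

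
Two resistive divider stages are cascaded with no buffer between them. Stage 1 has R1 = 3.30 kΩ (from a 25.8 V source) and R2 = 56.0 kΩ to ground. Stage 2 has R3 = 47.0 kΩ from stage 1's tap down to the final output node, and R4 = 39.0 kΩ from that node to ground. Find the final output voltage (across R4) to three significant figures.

Stage 2 presents R3+R4 = 86.00 kΩ as a load on stage 1's tap.
Stage 1's lower leg becomes R2‖(R3+R4) = 33.92 kΩ, so V_mid = 25.8 × 33.92/37.22 = 23.51 V.
Stage 2 is itself unloaded: V_out = V_mid × R4/(R3+R4) = 23.51 × 39.0/86.00 = 10.7 V.

V_out ≈ 10.7 V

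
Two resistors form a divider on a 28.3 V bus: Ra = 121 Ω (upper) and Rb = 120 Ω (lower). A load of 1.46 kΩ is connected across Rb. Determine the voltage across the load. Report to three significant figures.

The load sits in parallel with Rb: Rb‖R_L = (120 × 1460) / (120 + 1460) = 110.9 Ω.
V_out = 28.3 × 110.9 / (121 + 110.9) = 28.3 × 110.9/231.9 = 13.5 V.

V_out ≈ 13.5 V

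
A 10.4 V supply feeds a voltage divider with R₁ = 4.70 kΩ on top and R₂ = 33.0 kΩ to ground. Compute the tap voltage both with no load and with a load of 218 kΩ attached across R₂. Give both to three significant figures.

Unloaded: 9.10 V; loaded: 8.93 V

Open-circuit: V = 10.4 × 33.0/(4.70 + 33.0) = 9.10 V.
With the load, R₂ becomes R₂‖R_L = 28.66 kΩ, so V = 10.4 × 28.66/33.36 = 8.93 V.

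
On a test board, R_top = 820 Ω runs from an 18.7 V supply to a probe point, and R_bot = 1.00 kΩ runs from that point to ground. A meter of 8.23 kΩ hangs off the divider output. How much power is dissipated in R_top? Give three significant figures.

Total resistance from the source is R_top + (R_bot‖R_L) = 1712 Ω, so I = 18.7/1712 Ω = 10.93 mA.
P = I²·R_top = (10.93 mA)² × 820 Ω = 97.9 mW.

P ≈ 97.9 mW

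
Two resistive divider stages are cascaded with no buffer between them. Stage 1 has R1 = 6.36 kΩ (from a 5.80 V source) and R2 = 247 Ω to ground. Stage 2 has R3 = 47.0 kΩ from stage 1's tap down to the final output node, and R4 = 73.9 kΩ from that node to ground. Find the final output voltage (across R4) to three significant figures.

Stage 2 presents R3+R4 = 120900 Ω as a load on stage 1's tap.
Stage 1's lower leg becomes R2‖(R3+R4) = 246.5 Ω, so V_mid = 5.80 × 246.5/6606 = 0.2164 V.
Stage 2 is itself unloaded: V_out = V_mid × R4/(R3+R4) = 0.2164 × 73900/120900 = 0.132 V.

V_out ≈ 0.132 V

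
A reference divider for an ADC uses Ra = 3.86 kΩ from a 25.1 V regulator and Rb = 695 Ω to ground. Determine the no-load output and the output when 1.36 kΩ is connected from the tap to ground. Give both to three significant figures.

Unloaded: 3.83 V; loaded: 2.67 V

Open-circuit: V = 25.1 × 695/(3860 + 695) = 3.83 V.
With the load, Rb becomes Rb‖R_L = 460.0 Ω, so V = 25.1 × 460.0/4320 = 2.67 V.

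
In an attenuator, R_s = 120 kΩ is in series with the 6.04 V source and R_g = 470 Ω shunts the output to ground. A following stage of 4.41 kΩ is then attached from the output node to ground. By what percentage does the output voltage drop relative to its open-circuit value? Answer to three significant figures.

9.60 %

Unloaded V = 6.04 × 470/120500 = 0.023564 V.
Loaded: R_g‖R_L = 424.7 Ω, giving V = 6.04 × 424.7/120400 = 0.021303 V.
Drop = (0.023564 − 0.021303) / 0.023564 = 9.60 %.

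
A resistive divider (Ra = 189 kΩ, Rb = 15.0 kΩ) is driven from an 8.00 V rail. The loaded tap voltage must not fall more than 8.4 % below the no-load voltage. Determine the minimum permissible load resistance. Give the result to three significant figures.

R_L(min) ≈ 152 kΩ

Output resistance R_th = Ra‖Rb = (189 × 15.0)/204.0 = 13.90 kΩ.
The fractional drop is R_th/(R_th + R_L); requiring this ≤ 0.0840 gives R_L ≥ R_th(1/0.0840 − 1) = 13.90 × 10.90 = 152 kΩ.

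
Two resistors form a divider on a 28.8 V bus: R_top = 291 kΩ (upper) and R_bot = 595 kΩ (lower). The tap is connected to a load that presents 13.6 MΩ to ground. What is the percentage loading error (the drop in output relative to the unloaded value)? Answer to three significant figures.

1.42 %

The divider's output (Thévenin) resistance is R_top‖R_bot = 195.4 kΩ.
Fractional drop under load = R_th/(R_th + R_L) = 195.4 / (195.4 + 13600) = 0.01417.
So the output falls by 1.42 %.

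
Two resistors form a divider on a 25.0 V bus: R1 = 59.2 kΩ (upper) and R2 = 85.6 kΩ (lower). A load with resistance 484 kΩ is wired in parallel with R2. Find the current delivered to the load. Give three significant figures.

I_L ≈ 0.0285 mA

R2‖R_L = 72.74 kΩ; V_out = 25.0 × 72.74/131.9 = 13.78 V.
I_L = V_out / R_L = 13.78 / 484 kΩ = 0.0285 mA.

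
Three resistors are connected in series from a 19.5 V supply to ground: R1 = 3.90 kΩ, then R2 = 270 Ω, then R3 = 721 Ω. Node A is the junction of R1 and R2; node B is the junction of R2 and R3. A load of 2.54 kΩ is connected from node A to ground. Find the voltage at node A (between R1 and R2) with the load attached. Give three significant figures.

V ≈ 3.01 V

Below node A the series string R2+R3 = 991.0 Ω sits in parallel with the 2540 Ω load: 712.9 Ω.
V_A = 19.5 × 712.9/(3900 + 712.9) = 3.01 V.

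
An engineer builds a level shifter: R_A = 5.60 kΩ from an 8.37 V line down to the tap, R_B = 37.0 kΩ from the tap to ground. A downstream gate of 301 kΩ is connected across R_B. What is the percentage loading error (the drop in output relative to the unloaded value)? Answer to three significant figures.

1.59 %

The divider's output (Thévenin) resistance is R_A‖R_B = 4.864 kΩ.
Fractional drop under load = R_th/(R_th + R_L) = 4.864 / (4.864 + 301) = 0.01590.
So the output falls by 1.59 %.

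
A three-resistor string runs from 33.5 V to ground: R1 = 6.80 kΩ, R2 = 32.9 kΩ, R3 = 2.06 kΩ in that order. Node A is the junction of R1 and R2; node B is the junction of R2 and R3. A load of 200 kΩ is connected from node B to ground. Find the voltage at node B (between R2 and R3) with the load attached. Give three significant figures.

At node B, R3 is in parallel with the load: R3‖R_L = 2.039 kΩ.
Below node A the resistance is R2 + (R3‖R_L) = 34.94 kΩ, so V_A = 33.5 × 34.94/41.74 = 28.04 V.
Then V_B = V_A × (R3‖R_L)/(R2 + R3‖R_L) = 28.04 × 2.039/34.94 = 1.64 V.

V ≈ 1.64 V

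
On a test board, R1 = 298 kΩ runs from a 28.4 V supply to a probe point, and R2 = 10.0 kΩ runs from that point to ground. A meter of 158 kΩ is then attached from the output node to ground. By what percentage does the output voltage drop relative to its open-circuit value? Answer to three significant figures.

5.77 %

The divider's output (Thévenin) resistance is R1‖R2 = 9.675 kΩ.
Fractional drop under load = R_th/(R_th + R_L) = 9.675 / (9.675 + 158) = 0.05770.
So the output falls by 5.77 %.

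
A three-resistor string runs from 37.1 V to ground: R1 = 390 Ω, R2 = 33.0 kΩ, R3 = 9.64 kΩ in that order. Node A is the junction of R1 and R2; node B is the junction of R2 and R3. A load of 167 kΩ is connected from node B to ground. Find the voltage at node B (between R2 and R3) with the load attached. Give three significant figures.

At node B, R3 is in parallel with the load: R3‖R_L = 9114 Ω.
Below node A the resistance is R2 + (R3‖R_L) = 42110 Ω, so V_A = 37.1 × 42110/42500 = 36.76 V.
Then V_B = V_A × (R3‖R_L)/(R2 + R3‖R_L) = 36.76 × 9114/42110 = 7.96 V.

V ≈ 7.96 V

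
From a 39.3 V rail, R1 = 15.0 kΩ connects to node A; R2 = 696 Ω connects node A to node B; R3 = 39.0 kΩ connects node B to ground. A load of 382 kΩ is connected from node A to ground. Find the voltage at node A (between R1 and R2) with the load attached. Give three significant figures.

V ≈ 27.7 V

Below node A the series string R2+R3 = 39700 Ω sits in parallel with the 382000 Ω load: 35960 Ω.
V_A = 39.3 × 35960/(15000 + 35960) = 27.7 V.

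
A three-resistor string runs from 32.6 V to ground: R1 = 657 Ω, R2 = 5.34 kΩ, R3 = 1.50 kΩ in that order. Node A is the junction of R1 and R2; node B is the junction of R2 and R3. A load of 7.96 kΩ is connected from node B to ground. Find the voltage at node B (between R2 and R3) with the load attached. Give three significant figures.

V ≈ 5.67 V

At node B, R3 is in parallel with the load: R3‖R_L = 1262 Ω.
Below node A the resistance is R2 + (R3‖R_L) = 6602 Ω, so V_A = 32.6 × 6602/7259 = 29.65 V.
Then V_B = V_A × (R3‖R_L)/(R2 + R3‖R_L) = 29.65 × 1262/6602 = 5.67 V.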